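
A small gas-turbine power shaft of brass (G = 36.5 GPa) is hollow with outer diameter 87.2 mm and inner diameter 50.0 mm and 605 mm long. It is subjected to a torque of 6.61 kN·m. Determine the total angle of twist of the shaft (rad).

0.0216 rad

J = π(d_o⁴ − d_i⁴)/32 = π(0.0872⁴ − 0.0500⁴)/32 = 5.063×10^-6 m⁴.
θ = T·L/(G·J) = 6610 × 0.605 / (36.5×10⁹ × 5.063×10^-6) = 0.02164 rad.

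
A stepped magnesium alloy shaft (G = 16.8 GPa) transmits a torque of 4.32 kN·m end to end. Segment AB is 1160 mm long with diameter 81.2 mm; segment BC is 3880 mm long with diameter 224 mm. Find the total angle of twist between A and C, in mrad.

73.9 mrad

J_AB = π(0.0812)⁴/32 = 4.27×10^-6 m⁴; J_BC = π(0.224)⁴/32 = 2.47×10^-4 m⁴.
θ = (T/G)·Σ L_i/J_i = (4320/16.8×10⁹)·(1.16/4.27×10^-6 + 3.88/2.47×10^-4) = 0.07393 rad.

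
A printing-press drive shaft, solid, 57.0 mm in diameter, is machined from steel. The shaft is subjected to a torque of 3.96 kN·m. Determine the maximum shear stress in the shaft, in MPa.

J = πd⁴/32 = π(0.0570)⁴/32 = 1.036×10^-6 m⁴.
τ_max = T·r/J = 3960 × 0.0285 / 1.036×10^-6 = 1.089×10^8 Pa.

109 MPa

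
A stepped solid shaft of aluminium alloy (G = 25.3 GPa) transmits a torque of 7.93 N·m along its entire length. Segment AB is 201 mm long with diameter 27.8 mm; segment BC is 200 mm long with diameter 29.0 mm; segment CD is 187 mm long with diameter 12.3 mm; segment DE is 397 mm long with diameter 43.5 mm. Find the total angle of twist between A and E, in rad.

0.0284 rad

J_AB = π(0.0278)⁴/32 = 5.86×10^-8 m⁴; J_BC = π(0.0290)⁴/32 = 6.94×10^-8 m⁴; J_CD = π(0.0123)⁴/32 = 2.25×10^-9 m⁴; J_DE = π(0.0435)⁴/32 = 3.52×10^-7 m⁴.
θ = (T/G)·Σ L_i/J_i = (7.930/25.3×10⁹)·(0.201/5.86×10^-8 + 0.200/6.94×10^-8 + 0.187/2.25×10^-9 + 0.397/3.52×10^-7) = 0.02842 rad.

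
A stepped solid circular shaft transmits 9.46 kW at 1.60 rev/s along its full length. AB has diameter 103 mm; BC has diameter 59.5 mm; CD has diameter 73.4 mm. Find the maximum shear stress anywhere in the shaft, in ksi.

3.30 ksi

ω = 2π·1.60 = 10.05 rad/s, so T = P/ω = 9.46×10³ / 10.05 = 941.0 N·m.
Under the same torque, τ_max = 16T/(πd³) is largest where d is smallest — segment BC (d = 59.5 mm).
τ_max = 16·941.0/(π·(0.0595)³) = 2.275×10^7 Pa.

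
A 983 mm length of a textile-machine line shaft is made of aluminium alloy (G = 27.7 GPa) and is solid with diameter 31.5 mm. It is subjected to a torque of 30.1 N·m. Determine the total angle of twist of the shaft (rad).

J = πd⁴/32 = π(0.0315)⁴/32 = 9.666×10^-8 m⁴.
θ = T·L/(G·J) = 30.10 × 0.983 / (27.7×10⁹ × 9.666×10^-8) = 0.01105 rad.

0.0111 rad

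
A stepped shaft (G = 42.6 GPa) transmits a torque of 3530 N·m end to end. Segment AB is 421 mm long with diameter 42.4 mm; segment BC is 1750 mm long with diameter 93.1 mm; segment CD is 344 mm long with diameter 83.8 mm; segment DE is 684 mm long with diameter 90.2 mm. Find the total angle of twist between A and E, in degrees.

8.26°

J_AB = π(0.0424)⁴/32 = 3.17×10^-7 m⁴; J_BC = π(0.0931)⁴/32 = 7.38×10^-6 m⁴; J_CD = π(0.0838)⁴/32 = 4.84×10^-6 m⁴; J_DE = π(0.0902)⁴/32 = 6.50×10^-6 m⁴.
θ = (T/G)·Σ L_i/J_i = (3530/42.6×10⁹)·(0.421/3.17×10^-7 + 1.75/7.38×10^-6 + 0.344/4.84×10^-6 + 0.684/6.50×10^-6) = 0.1442 rad.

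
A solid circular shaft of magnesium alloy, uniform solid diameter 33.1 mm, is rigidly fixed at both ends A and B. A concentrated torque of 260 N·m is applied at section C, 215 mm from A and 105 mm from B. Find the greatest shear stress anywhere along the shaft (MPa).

With uniform GJ and both ends fixed, compatibility θ_AC = θ_CB gives T_A·a = T_B·b, together with T_A + T_B = T₀.
T_A = T₀·b/(a+b) = 260.0·105/320.0 = 85.31 N·m; T_B = 174.7 N·m.
τ in each portion: τ_AC = 1.20×10^7 Pa, τ_CB = 2.45×10^7 Pa; maximum is in CB.
τ_max = T_CB·r/J = 174.7·0.0166/1.18×10^-7 = 2.453×10^7 Pa.

24.5 MPa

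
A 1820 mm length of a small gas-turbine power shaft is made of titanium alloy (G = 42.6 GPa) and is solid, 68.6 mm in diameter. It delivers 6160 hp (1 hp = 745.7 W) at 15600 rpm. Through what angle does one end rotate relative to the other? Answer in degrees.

3.17°

ω = 2π·15600/60 = 1634 rad/s, so T = P/ω = 6160×745.7 / 1634 = 2812 N·m.
J = πd⁴/32 = π(0.0686)⁴/32 = 2.174×10^-6 m⁴.
θ = T·L/(G·J) = 2812 × 1.82 / (42.6×10⁹ × 2.174×10^-6) = 0.05525 rad.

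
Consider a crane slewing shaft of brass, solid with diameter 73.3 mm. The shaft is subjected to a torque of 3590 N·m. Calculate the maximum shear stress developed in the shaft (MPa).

46.4 MPa

J = πd⁴/32 = π(0.0733)⁴/32 = 2.834×10^-6 m⁴.
τ_max = T·r/J = 3590 × 0.0367 / 2.834×10^-6 = 4.643×10^7 Pa.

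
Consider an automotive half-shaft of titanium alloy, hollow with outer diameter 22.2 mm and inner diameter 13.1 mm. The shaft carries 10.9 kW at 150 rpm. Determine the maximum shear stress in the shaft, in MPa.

ω = 2π·150/60 = 15.71 rad/s, so T = P/ω = 10.9×10³ / 15.71 = 693.9 N·m.
J = π(d_o⁴ − d_i⁴)/32 = π(0.0222⁴ − 0.0131⁴)/32 = 2.095×10^-8 m⁴.
τ_max = T·r/J = 693.9 × 0.0111 / 2.095×10^-8 = 3.676×10^8 Pa.

368 MPa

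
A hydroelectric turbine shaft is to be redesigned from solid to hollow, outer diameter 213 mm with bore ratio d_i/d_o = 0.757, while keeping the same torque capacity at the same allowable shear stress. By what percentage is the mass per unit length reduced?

Equal τ_max and T ⇒ the solid shaft needs d_s³ = d_o³(1−k⁴), so d_s = 213·(1−0.757⁴)^(1/3) = 186.5 mm.
Area ratio A_h/A_s = d_o²(1−k²)/d_s² = (1−k²)/(1−k⁴)^(2/3) = 0.5567.
Mass saving = 1 − 0.5567 = 44.3 %.

44.3 %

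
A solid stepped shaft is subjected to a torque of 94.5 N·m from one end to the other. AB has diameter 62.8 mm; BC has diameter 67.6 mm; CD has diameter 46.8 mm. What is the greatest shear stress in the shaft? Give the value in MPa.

Under the same torque, τ_max = 16T/(πd³) is largest where d is smallest — segment CD (d = 46.8 mm).
τ_max = 16·94.50/(π·(0.0468)³) = 4.695×10^6 Pa.

4.70 MPa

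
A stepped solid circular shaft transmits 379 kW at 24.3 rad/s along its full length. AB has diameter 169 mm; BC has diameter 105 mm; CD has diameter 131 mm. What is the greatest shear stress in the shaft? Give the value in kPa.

ω = 24.3 rad/s, so T = P/ω = 379×10³ / 24.30 = 15600 N·m.
Under the same torque, τ_max = 16T/(πd³) is largest where d is smallest — segment BC (d = 105 mm).
τ_max = 16·15600/(π·(0.105)³) = 6.862×10^7 Pa.

68600 kPa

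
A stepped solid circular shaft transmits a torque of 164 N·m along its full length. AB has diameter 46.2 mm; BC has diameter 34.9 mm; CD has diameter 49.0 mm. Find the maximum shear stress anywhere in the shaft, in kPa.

Under the same torque, τ_max = 16T/(πd³) is largest where d is smallest — segment BC (d = 34.9 mm).
τ_max = 16·164.0/(π·(0.0349)³) = 1.965×10^7 Pa.

19600 kPa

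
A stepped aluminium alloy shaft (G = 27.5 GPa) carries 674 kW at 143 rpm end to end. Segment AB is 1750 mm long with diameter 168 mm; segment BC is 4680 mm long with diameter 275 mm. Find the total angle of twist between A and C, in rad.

ω = 2π·143/60 = 14.97 rad/s, so T = P/ω = 674×10³ / 14.97 = 45010 N·m.
J_AB = π(0.168)⁴/32 = 7.82×10^-5 m⁴; J_BC = π(0.275)⁴/32 = 5.61×10^-4 m⁴.
θ = (T/G)·Σ L_i/J_i = (45010/27.5×10⁹)·(1.75/7.82×10^-5 + 4.68/5.61×10^-4) = 0.05027 rad.

0.0503 rad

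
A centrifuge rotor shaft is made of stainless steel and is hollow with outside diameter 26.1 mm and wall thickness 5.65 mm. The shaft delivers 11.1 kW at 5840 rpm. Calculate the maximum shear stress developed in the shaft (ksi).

ω = 2π·5840/60 = 611.6 rad/s, so T = P/ω = 11.1×10³ / 611.6 = 18.15 N·m.
J = π(d_o⁴ − d_i⁴)/32 = π(0.0261⁴ − 0.0148⁴)/32 = 4.085×10^-8 m⁴.
τ_max = T·r/J = 18.15 × 0.0131 / 4.085×10^-8 = 5.799×10^6 Pa.

0.841 ksi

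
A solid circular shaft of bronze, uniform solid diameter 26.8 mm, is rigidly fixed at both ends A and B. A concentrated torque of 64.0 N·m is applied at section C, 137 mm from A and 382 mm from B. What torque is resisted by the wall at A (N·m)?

With uniform GJ and both ends fixed, compatibility θ_AC = θ_CB gives T_A·a = T_B·b, together with T_A + T_B = T₀.
T_A = T₀·b/(a+b) = 64.00·382/519.0 = 47.11 N·m; T_B = 16.89 N·m.

47.1 N·m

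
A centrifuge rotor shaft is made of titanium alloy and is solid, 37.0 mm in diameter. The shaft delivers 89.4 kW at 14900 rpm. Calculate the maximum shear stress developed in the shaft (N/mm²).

ω = 2π·14900/60 = 1560 rad/s, so T = P/ω = 89.4×10³ / 1560 = 57.30 N·m.
J = πd⁴/32 = π(0.0370)⁴/32 = 1.840×10^-7 m⁴.
τ_max = T·r/J = 57.30 × 0.0185 / 1.840×10^-7 = 5.761×10^6 Pa.

5.76 N/mm²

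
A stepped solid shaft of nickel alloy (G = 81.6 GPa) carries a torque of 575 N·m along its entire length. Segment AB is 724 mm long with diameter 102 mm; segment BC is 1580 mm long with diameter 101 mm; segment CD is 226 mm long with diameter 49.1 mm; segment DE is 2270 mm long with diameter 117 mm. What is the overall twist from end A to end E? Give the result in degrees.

0.300°

J_AB = π(0.102)⁴/32 = 1.06×10^-5 m⁴; J_BC = π(0.101)⁴/32 = 1.02×10^-5 m⁴; J_CD = π(0.0491)⁴/32 = 5.71×10^-7 m⁴; J_DE = π(0.117)⁴/32 = 1.84×10^-5 m⁴.
θ = (T/G)·Σ L_i/J_i = (575.0/81.6×10⁹)·(0.724/1.06×10^-5 + 1.58/1.02×10^-5 + 0.226/5.71×10^-7 + 2.27/1.84×10^-5) = 5.230×10^-3 rad.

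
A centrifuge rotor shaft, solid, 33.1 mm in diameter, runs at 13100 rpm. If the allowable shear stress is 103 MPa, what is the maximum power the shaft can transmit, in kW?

1010 kW

J = πd⁴/32 = π(0.0331)⁴/32 = 1.178×10^-7 m⁴.
T_max = τ_allow·J/r = 1.03×10^8 × 1.178×10^-7 / 0.0166 = 733.4 N·m.
ω = 2π·13100/60 = 1372 rad/s, so P_max = T_max·ω = 1.006×10^6 W.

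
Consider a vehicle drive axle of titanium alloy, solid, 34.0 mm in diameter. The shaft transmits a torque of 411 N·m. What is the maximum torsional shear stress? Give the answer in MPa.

J = πd⁴/32 = π(0.0340)⁴/32 = 1.312×10^-7 m⁴.
τ_max = T·r/J = 411.0 × 0.0170 / 1.312×10^-7 = 5.326×10^7 Pa.

53.3 MPa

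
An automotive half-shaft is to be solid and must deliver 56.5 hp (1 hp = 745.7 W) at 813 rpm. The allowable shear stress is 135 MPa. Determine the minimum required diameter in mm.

26.5 mm

ω = 2π·813/60 = 85.14 rad/s, so T = P/ω = 56.5×745.7 / 85.14 = 494.9 N·m.
For a solid shaft τ_max = 16T/(πd³), so d = (16T/(π τ_allow))^(1/3) = (16·494.9/(π·1.35×10^8))^(1/3) = 0.02653 m.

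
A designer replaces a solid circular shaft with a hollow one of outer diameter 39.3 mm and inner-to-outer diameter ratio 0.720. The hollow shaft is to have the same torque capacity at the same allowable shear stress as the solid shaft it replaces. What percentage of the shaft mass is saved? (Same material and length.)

40.7 %

Equal τ_max and T ⇒ the solid shaft needs d_s³ = d_o³(1−k⁴), so d_s = 39.3·(1−0.720⁴)^(1/3) = 35.41 mm.
Area ratio A_h/A_s = d_o²(1−k²)/d_s² = (1−k²)/(1−k⁴)^(2/3) = 0.5933.
Mass saving = 1 − 0.5933 = 40.7 %.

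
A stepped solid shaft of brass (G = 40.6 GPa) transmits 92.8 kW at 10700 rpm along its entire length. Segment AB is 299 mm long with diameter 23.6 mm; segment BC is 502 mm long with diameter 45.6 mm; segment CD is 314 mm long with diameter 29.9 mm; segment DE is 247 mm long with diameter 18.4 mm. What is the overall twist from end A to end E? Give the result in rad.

0.0754 rad

ω = 2π·10700/60 = 1121 rad/s, so T = P/ω = 92.8×10³ / 1121 = 82.82 N·m.
J_AB = π(0.0236)⁴/32 = 3.05×10^-8 m⁴; J_BC = π(0.0456)⁴/32 = 4.24×10^-7 m⁴; J_CD = π(0.0299)⁴/32 = 7.85×10^-8 m⁴; J_DE = π(0.0184)⁴/32 = 1.13×10^-8 m⁴.
θ = (T/G)·Σ L_i/J_i = (82.82/40.6×10⁹)·(0.299/3.05×10^-8 + 0.502/4.24×10^-7 + 0.314/7.85×10^-8 + 0.247/1.13×10^-8) = 0.07538 rad.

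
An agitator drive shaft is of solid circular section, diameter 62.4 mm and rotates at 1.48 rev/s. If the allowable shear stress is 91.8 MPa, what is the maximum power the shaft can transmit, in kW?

J = πd⁴/32 = π(0.0624)⁴/32 = 1.488×10^-6 m⁴.
T_max = τ_allow·J/r = 9.18×10^7 × 1.488×10^-6 / 0.0312 = 4380 N·m.
ω = 2π·1.48 = 9.299 rad/s, so P_max = T_max·ω = 4.073×10^4 W.

40.7 kW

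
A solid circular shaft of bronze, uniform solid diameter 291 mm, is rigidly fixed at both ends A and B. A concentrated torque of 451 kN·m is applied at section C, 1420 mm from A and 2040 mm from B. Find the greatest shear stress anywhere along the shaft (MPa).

With uniform GJ and both ends fixed, compatibility θ_AC = θ_CB gives T_A·a = T_B·b, together with T_A + T_B = T₀.
T_A = T₀·b/(a+b) = 451000·2040/3460 = 265900 N·m; T_B = 185100 N·m.
τ in each portion: τ_AC = 5.50×10^7 Pa, τ_CB = 3.83×10^7 Pa; maximum is in AC.
τ_max = T_AC·r/J = 265900·0.145/7.04×10^-4 = 5.496×10^7 Pa.

55.0 MPa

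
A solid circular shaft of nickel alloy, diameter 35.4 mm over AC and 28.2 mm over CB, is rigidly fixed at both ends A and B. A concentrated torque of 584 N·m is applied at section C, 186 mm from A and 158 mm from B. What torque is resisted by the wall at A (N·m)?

Compatibility: T_A·a/J_AC = T_B·b/J_CB with T_A + T_B = T₀.
J_AC = 1.54×10^-7 m⁴, J_CB = 6.21×10^-8 m⁴, so T_A = T₀·(J_AC/a)/((J_AC/a)+(J_CB/b)) = 396.2 N·m, T_B = 187.8 N·m.

396 N·m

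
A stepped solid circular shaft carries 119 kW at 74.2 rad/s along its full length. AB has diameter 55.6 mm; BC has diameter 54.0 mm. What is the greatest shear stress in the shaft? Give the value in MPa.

ω = 74.2 rad/s, so T = P/ω = 119×10³ / 74.20 = 1604 N·m.
Under the same torque, τ_max = 16T/(πd³) is largest where d is smallest — segment BC (d = 54.0 mm).
τ_max = 16·1604/(π·(0.0540)³) = 5.187×10^7 Pa.

51.9 MPa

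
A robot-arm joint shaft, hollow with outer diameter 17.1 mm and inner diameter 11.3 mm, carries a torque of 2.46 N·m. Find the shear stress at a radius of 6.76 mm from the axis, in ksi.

J = π(d_o⁴ − d_i⁴)/32 = π(0.0171⁴ − 0.0113⁴)/32 = 6.794×10^-9 m⁴.
Shear stress varies linearly with radius: τ = T·r/J = 2.460 × 0.00676 / 6.794×10^-9 = 2.448×10^6 Pa.

0.355 ksi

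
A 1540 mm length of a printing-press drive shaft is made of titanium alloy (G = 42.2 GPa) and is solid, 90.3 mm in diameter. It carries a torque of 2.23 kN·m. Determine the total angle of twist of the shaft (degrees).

J = πd⁴/32 = π(0.0903)⁴/32 = 6.528×10^-6 m⁴.
θ = T·L/(G·J) = 2230 × 1.54 / (42.2×10⁹ × 6.528×10^-6) = 0.01247 rad.

0.714°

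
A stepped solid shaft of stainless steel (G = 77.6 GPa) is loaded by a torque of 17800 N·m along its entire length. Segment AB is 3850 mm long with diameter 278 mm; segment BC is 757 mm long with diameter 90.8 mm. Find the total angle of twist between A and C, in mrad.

J_AB = π(0.278)⁴/32 = 5.86×10^-4 m⁴; J_BC = π(0.0908)⁴/32 = 6.67×10^-6 m⁴.
θ = (T/G)·Σ L_i/J_i = (17800/77.6×10⁹)·(3.85/5.86×10^-4 + 0.757/6.67×10^-6) = 0.02753 rad.

27.5 mrad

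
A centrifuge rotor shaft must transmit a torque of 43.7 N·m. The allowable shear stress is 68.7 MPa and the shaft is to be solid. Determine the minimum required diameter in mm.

For a solid shaft τ_max = 16T/(πd³), so d = (16T/(π τ_allow))^(1/3) = (16·43.70/(π·6.87×10^7))^(1/3) = 0.01480 m.

14.8 mm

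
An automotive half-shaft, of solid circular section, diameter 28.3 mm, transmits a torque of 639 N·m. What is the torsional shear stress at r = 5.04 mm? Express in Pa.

5.11e7 Pa

J = πd⁴/32 = π(0.0283)⁴/32 = 6.297×10^-8 m⁴.
Shear stress varies linearly with radius: τ = T·r/J = 639.0 × 0.00504 / 6.297×10^-8 = 5.114×10^7 Pa.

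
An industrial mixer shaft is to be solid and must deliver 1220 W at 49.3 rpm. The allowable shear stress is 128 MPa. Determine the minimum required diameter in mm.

ω = 2π·49.3/60 = 5.163 rad/s, so T = P/ω = 1220 / 5.163 = 236.3 N·m.
For a solid shaft τ_max = 16T/(πd³), so d = (16T/(π τ_allow))^(1/3) = (16·236.3/(π·1.28×10^8))^(1/3) = 0.02111 m.

21.1 mm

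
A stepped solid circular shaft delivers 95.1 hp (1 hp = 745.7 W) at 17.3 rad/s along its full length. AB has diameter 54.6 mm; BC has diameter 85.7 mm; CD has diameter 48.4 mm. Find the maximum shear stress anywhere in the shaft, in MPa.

184 MPa

ω = 17.3 rad/s, so T = P/ω = 95.1×745.7 / 17.30 = 4099 N·m.
Under the same torque, τ_max = 16T/(πd³) is largest where d is smallest — segment CD (d = 48.4 mm).
τ_max = 16·4099/(π·(0.0484)³) = 1.841×10^8 Pa.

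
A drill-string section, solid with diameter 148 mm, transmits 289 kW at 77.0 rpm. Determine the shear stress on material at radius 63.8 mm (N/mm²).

ω = 2π·77.0/60 = 8.063 rad/s, so T = P/ω = 289×10³ / 8.063 = 35840 N·m.
J = πd⁴/32 = π(0.148)⁴/32 = 4.710×10^-5 m⁴.
Shear stress varies linearly with radius: τ = T·r/J = 35840 × 0.0638 / 4.710×10^-5 = 4.855×10^7 Pa.

48.5 N/mm²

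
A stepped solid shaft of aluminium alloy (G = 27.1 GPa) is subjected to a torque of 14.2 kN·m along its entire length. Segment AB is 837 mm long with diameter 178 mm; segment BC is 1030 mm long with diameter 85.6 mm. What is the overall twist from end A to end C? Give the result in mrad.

107 mrad

J_AB = π(0.178)⁴/32 = 9.86×10^-5 m⁴; J_BC = π(0.0856)⁴/32 = 5.27×10^-6 m⁴.
θ = (T/G)·Σ L_i/J_i = (14200/27.1×10⁹)·(0.837/9.86×10^-5 + 1.03/5.27×10^-6) = 0.1068 rad.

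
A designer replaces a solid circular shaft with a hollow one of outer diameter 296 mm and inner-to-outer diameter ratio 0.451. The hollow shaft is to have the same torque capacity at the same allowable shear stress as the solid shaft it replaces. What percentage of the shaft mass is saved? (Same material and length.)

18.1 %

Equal τ_max and T ⇒ the solid shaft needs d_s³ = d_o³(1−k⁴), so d_s = 296·(1−0.451⁴)^(1/3) = 291.9 mm.
Area ratio A_h/A_s = d_o²(1−k²)/d_s² = (1−k²)/(1−k⁴)^(2/3) = 0.8194.
Mass saving = 1 − 0.8194 = 18.1 %.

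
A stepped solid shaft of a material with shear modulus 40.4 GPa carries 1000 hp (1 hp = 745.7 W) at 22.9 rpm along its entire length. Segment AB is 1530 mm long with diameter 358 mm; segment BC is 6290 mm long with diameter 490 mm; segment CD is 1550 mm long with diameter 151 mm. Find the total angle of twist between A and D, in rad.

ω = 2π·22.9/60 = 2.398 rad/s, so T = P/ω = 1000×745.7 / 2.398 = 311000 N·m.
J_AB = π(0.358)⁴/32 = 1.61×10^-3 m⁴; J_BC = π(0.490)⁴/32 = 5.66×10^-3 m⁴; J_CD = π(0.151)⁴/32 = 5.10×10^-5 m⁴.
θ = (T/G)·Σ L_i/J_i = (311000/40.4×10⁹)·(1.53/1.61×10^-3 + 6.29/5.66×10^-3 + 1.55/5.10×10^-5) = 0.2496 rad.

0.250 rad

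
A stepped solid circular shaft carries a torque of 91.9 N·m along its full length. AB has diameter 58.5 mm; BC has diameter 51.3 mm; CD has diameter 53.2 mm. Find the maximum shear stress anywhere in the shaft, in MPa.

3.47 MPa

Under the same torque, τ_max = 16T/(πd³) is largest where d is smallest — segment BC (d = 51.3 mm).
τ_max = 16·91.90/(π·(0.0513)³) = 3.467×10^6 Pa.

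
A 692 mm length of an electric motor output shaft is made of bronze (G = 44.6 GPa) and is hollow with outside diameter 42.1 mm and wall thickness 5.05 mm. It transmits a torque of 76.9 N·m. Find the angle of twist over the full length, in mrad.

5.81 mrad

J = π(d_o⁴ − d_i⁴)/32 = π(0.0421⁴ − 0.0320⁴)/32 = 2.055×10^-7 m⁴.
θ = T·L/(G·J) = 76.90 × 0.692 / (44.6×10⁹ × 2.055×10^-7) = 5.807×10^-3 rad.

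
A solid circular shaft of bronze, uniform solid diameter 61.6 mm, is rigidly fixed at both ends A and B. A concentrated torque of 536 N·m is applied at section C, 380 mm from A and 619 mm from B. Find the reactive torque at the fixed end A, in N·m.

With uniform GJ and both ends fixed, compatibility θ_AC = θ_CB gives T_A·a = T_B·b, together with T_A + T_B = T₀.
T_A = T₀·b/(a+b) = 536.0·619/999.0 = 332.1 N·m; T_B = 203.9 N·m.

332 N·m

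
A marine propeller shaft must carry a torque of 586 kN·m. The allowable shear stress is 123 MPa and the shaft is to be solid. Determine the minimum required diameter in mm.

For a solid shaft τ_max = 16T/(πd³), so d = (16T/(π τ_allow))^(1/3) = (16·586000/(π·1.23×10^8))^(1/3) = 0.2895 m.

290 mm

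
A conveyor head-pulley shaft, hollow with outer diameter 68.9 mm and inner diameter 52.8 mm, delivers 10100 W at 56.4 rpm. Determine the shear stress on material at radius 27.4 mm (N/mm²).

ω = 2π·56.4/60 = 5.906 rad/s, so T = P/ω = 10100 / 5.906 = 1710 N·m.
J = π(d_o⁴ − d_i⁴)/32 = π(0.0689⁴ − 0.0528⁴)/32 = 1.449×10^-6 m⁴.
Shear stress varies linearly with radius: τ = T·r/J = 1710 × 0.0274 / 1.449×10^-6 = 3.233×10^7 Pa.

32.3 N/mm²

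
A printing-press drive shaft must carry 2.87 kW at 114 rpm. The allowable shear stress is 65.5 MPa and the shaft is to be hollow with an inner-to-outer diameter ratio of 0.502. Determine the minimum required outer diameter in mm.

27.1 mm

ω = 2π·114/60 = 11.94 rad/s, so T = P/ω = 2.87×10³ / 11.94 = 240.4 N·m.
For a hollow shaft with d_i/d_o = 0.502: τ_max = 16T/(π d_o³ (1−k⁴)), so d_o = [16T/(π τ_allow (1−k⁴))]^(1/3) = [16·240.4/(π·6.55×10^7·0.9365)]^(1/3) = 0.02713 m.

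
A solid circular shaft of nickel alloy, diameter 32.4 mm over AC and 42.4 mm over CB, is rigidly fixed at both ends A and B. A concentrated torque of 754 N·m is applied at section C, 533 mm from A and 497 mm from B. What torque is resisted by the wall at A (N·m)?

Compatibility: T_A·a/J_AC = T_B·b/J_CB with T_A + T_B = T₀.
J_AC = 1.08×10^-7 m⁴, J_CB = 3.17×10^-7 m⁴, so T_A = T₀·(J_AC/a)/((J_AC/a)+(J_CB/b)) = 181.9 N·m, T_B = 572.1 N·m.

182 N·m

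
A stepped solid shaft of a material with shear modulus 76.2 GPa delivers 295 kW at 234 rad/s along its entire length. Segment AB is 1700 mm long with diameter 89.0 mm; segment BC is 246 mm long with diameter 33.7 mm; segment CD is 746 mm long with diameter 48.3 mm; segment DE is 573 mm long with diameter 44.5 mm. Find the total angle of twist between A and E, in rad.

0.0844 rad

ω = 234 rad/s, so T = P/ω = 295×10³ / 234.0 = 1261 N·m.
J_AB = π(0.0890)⁴/32 = 6.16×10^-6 m⁴; J_BC = π(0.0337)⁴/32 = 1.27×10^-7 m⁴; J_CD = π(0.0483)⁴/32 = 5.34×10^-7 m⁴; J_DE = π(0.0445)⁴/32 = 3.85×10^-7 m⁴.
θ = (T/G)·Σ L_i/J_i = (1261/76.2×10⁹)·(1.70/6.16×10^-6 + 0.246/1.27×10^-7 + 0.746/5.34×10^-7 + 0.573/3.85×10^-7) = 0.08443 rad.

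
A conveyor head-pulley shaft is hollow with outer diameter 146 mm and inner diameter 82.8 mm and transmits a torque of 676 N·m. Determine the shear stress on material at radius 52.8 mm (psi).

129 psi

J = π(d_o⁴ − d_i⁴)/32 = π(0.146⁴ − 0.0828⁴)/32 = 3.999×10^-5 m⁴.
Shear stress varies linearly with radius: τ = T·r/J = 676.0 × 0.0528 / 3.999×10^-5 = 8.925×10^5 Pa.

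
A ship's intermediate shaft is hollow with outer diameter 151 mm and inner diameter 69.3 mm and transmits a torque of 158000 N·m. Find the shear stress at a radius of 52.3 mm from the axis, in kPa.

169000 kPa

J = π(d_o⁴ − d_i⁴)/32 = π(0.151⁴ − 0.0693⁴)/32 = 4.878×10^-5 m⁴.
Shear stress varies linearly with radius: τ = T·r/J = 158000 × 0.0523 / 4.878×10^-5 = 1.694×10^8 Pa.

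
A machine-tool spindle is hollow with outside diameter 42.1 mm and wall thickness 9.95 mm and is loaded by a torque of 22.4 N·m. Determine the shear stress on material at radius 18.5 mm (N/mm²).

J = π(d_o⁴ − d_i⁴)/32 = π(0.0421⁴ − 0.0222⁴)/32 = 2.846×10^-7 m⁴.
Shear stress varies linearly with radius: τ = T·r/J = 22.40 × 0.0185 / 2.846×10^-7 = 1.456×10^6 Pa.

1.46 N/mm²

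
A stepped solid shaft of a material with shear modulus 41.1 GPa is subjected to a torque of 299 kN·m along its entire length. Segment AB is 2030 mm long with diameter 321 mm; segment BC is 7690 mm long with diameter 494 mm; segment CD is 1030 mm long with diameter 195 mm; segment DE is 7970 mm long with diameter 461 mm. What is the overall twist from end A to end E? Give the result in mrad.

J_AB = π(0.321)⁴/32 = 1.04×10^-3 m⁴; J_BC = π(0.494)⁴/32 = 5.85×10^-3 m⁴; J_CD = π(0.195)⁴/32 = 1.42×10^-4 m⁴; J_DE = π(0.461)⁴/32 = 4.43×10^-3 m⁴.
θ = (T/G)·Σ L_i/J_i = (299000/41.1×10⁹)·(2.03/1.04×10^-3 + 7.69/5.85×10^-3 + 1.03/1.42×10^-4 + 7.97/4.43×10^-3) = 0.08960 rad.

89.6 mrad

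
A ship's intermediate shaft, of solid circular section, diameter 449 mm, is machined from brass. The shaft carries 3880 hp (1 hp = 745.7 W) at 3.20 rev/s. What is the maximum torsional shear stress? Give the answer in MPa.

ω = 2π·3.20 = 20.11 rad/s, so T = P/ω = 3880×745.7 / 20.11 = 143900 N·m.
J = πd⁴/32 = π(0.449)⁴/32 = 3.990×10^-3 m⁴.
τ_max = T·r/J = 143900 × 0.225 / 3.990×10^-3 = 8.096×10^6 Pa.

8.10 MPa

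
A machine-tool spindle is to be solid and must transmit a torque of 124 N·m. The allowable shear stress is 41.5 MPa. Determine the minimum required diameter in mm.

24.8 mm

For a solid shaft τ_max = 16T/(πd³), so d = (16T/(π τ_allow))^(1/3) = (16·124.0/(π·4.15×10^7))^(1/3) = 0.02478 m.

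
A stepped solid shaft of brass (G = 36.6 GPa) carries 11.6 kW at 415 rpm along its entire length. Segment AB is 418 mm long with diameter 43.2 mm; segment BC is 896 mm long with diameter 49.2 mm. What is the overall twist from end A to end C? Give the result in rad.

0.0203 rad

ω = 2π·415/60 = 43.46 rad/s, so T = P/ω = 11.6×10³ / 43.46 = 266.9 N·m.
J_AB = π(0.0432)⁴/32 = 3.42×10^-7 m⁴; J_BC = π(0.0492)⁴/32 = 5.75×10^-7 m⁴.
θ = (T/G)·Σ L_i/J_i = (266.9/36.6×10⁹)·(0.418/3.42×10^-7 + 0.896/5.75×10^-7) = 0.02027 rad.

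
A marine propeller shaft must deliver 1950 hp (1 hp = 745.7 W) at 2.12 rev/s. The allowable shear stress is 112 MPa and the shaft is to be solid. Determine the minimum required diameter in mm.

171 mm

ω = 2π·2.12 = 13.32 rad/s, so T = P/ω = 1950×745.7 / 13.32 = 109200 N·m.
For a solid shaft τ_max = 16T/(πd³), so d = (16T/(π τ_allow))^(1/3) = (16·109200/(π·1.12×10^8))^(1/3) = 0.1706 m.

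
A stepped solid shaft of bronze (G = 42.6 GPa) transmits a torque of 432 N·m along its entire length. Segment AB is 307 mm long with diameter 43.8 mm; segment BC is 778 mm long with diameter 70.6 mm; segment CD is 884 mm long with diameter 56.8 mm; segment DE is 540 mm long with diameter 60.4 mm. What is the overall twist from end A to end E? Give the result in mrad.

24.8 mrad

J_AB = π(0.0438)⁴/32 = 3.61×10^-7 m⁴; J_BC = π(0.0706)⁴/32 = 2.44×10^-6 m⁴; J_CD = π(0.0568)⁴/32 = 1.02×10^-6 m⁴; J_DE = π(0.0604)⁴/32 = 1.31×10^-6 m⁴.
θ = (T/G)·Σ L_i/J_i = (432.0/42.6×10⁹)·(0.307/3.61×10^-7 + 0.778/2.44×10^-6 + 0.884/1.02×10^-6 + 0.540/1.31×10^-6) = 0.02481 rad.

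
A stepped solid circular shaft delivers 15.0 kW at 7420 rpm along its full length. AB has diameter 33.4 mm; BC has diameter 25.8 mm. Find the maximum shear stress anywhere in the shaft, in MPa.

5.72 MPa

ω = 2π·7420/60 = 777.0 rad/s, so T = P/ω = 15.0×10³ / 777.0 = 19.30 N·m.
Under the same torque, τ_max = 16T/(πd³) is largest where d is smallest — segment BC (d = 25.8 mm).
τ_max = 16·19.30/(π·(0.0258)³) = 5.725×10^6 Pa.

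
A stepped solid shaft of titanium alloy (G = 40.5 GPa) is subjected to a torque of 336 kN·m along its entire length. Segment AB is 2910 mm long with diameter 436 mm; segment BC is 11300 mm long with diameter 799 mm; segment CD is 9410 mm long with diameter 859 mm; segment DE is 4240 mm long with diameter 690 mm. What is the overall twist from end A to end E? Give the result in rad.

J_AB = π(0.436)⁴/32 = 3.55×10^-3 m⁴; J_BC = π(0.799)⁴/32 = 0.0400 m⁴; J_CD = π(0.859)⁴/32 = 0.0535 m⁴; J_DE = π(0.690)⁴/32 = 0.0223 m⁴.
θ = (T/G)·Σ L_i/J_i = (336000/40.5×10⁹)·(2.91/3.55×10^-3 + 11.3/0.0400 + 9.41/0.0535 + 4.24/0.0223) = 0.01219 rad.

0.0122 rad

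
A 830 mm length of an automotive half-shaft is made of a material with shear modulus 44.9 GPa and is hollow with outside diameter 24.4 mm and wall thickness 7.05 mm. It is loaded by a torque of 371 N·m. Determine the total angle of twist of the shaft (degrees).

J = π(d_o⁴ − d_i⁴)/32 = π(0.0244⁴ − 0.0103⁴)/32 = 3.369×10^-8 m⁴.
θ = T·L/(G·J) = 371.0 × 0.830 / (44.9×10⁹ × 3.369×10^-8) = 0.2035 rad.

11.7°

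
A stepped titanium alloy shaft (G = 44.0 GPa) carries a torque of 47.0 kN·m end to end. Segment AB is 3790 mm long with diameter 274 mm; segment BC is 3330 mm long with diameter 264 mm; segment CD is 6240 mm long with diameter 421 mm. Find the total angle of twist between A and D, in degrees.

0.970°

J_AB = π(0.274)⁴/32 = 5.53×10^-4 m⁴; J_BC = π(0.264)⁴/32 = 4.77×10^-4 m⁴; J_CD = π(0.421)⁴/32 = 3.08×10^-3 m⁴.
θ = (T/G)·Σ L_i/J_i = (47000/44.0×10⁹)·(3.79/5.53×10^-4 + 3.33/4.77×10^-4 + 6.24/3.08×10^-3) = 0.01694 rad.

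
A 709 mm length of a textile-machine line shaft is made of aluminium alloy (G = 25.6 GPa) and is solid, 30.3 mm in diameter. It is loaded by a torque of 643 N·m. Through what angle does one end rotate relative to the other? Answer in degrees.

12.3°

J = πd⁴/32 = π(0.0303)⁴/32 = 8.275×10^-8 m⁴.
θ = T·L/(G·J) = 643.0 × 0.709 / (25.6×10⁹ × 8.275×10^-8) = 0.2152 rad.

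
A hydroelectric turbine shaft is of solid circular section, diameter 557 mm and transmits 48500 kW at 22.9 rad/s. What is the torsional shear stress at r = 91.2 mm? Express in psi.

2960 psi

ω = 22.9 rad/s, so T = P/ω = 48500×10³ / 22.90 = 2.118e6 N·m.
J = πd⁴/32 = π(0.557)⁴/32 = 9.450×10^-3 m⁴.
Shear stress varies linearly with radius: τ = T·r/J = 2.118e6 × 0.0912 / 9.450×10^-3 = 2.044×10^7 Pa.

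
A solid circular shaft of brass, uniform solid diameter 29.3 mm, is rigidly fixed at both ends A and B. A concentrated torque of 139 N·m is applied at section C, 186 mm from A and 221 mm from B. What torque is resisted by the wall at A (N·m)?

75.5 N·m

With uniform GJ and both ends fixed, compatibility θ_AC = θ_CB gives T_A·a = T_B·b, together with T_A + T_B = T₀.
T_A = T₀·b/(a+b) = 139.0·221/407.0 = 75.48 N·m; T_B = 63.52 N·m.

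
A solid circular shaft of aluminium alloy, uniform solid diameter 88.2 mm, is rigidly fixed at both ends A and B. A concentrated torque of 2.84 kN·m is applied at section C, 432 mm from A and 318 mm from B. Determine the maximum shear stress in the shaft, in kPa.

12100 kPa

With uniform GJ and both ends fixed, compatibility θ_AC = θ_CB gives T_A·a = T_B·b, together with T_A + T_B = T₀.
T_A = T₀·b/(a+b) = 2840·318/750.0 = 1204 N·m; T_B = 1636 N·m.
τ in each portion: τ_AC = 8.94×10^6 Pa, τ_CB = 1.21×10^7 Pa; maximum is in CB.
τ_max = T_CB·r/J = 1636·0.0441/5.94×10^-6 = 1.214×10^7 Pa.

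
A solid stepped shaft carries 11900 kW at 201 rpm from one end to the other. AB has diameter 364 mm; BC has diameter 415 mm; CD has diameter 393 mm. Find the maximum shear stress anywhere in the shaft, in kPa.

59700 kPa

ω = 2π·201/60 = 21.05 rad/s, so T = P/ω = 11900×10³ / 21.05 = 565400 N·m.
Under the same torque, τ_max = 16T/(πd³) is largest where d is smallest — segment AB (d = 364 mm).
τ_max = 16·565400/(π·(0.364)³) = 5.970×10^7 Pa.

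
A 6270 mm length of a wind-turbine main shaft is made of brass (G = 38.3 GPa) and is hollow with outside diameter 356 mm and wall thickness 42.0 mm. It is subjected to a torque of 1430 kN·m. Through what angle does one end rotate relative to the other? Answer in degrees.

J = π(d_o⁴ − d_i⁴)/32 = π(0.356⁴ − 0.272⁴)/32 = 1.040×10^-3 m⁴.
θ = T·L/(G·J) = 1.430e6 × 6.27 / (38.3×10⁹ × 1.040×10^-3) = 0.2252 rad.

12.9°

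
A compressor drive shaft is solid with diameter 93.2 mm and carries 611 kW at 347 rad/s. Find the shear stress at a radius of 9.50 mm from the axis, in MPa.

2.26 MPa

ω = 347 rad/s, so T = P/ω = 611×10³ / 347.0 = 1761 N·m.
J = πd⁴/32 = π(0.0932)⁴/32 = 7.407×10^-6 m⁴.
Shear stress varies linearly with radius: τ = T·r/J = 1761 × 0.00950 / 7.407×10^-6 = 2.258×10^6 Pa.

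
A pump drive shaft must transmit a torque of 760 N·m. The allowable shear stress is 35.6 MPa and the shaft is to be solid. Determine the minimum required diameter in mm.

For a solid shaft τ_max = 16T/(πd³), so d = (16T/(π τ_allow))^(1/3) = (16·760.0/(π·3.56×10^7))^(1/3) = 0.04773 m.

47.7 mm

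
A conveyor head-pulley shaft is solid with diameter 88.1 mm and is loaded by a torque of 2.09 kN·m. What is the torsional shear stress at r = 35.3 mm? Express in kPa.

J = πd⁴/32 = π(0.0881)⁴/32 = 5.914×10^-6 m⁴.
Shear stress varies linearly with radius: τ = T·r/J = 2090 × 0.0353 / 5.914×10^-6 = 1.247×10^7 Pa.

12500 kPa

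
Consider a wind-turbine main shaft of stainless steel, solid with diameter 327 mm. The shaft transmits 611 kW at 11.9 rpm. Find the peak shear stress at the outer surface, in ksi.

10.4 ksi

ω = 2π·11.9/60 = 1.246 rad/s, so T = P/ω = 611×10³ / 1.246 = 490300 N·m.
J = πd⁴/32 = π(0.327)⁴/32 = 1.123×10^-3 m⁴.
τ_max = T·r/J = 490300 × 0.164 / 1.123×10^-3 = 7.142×10^7 Pa.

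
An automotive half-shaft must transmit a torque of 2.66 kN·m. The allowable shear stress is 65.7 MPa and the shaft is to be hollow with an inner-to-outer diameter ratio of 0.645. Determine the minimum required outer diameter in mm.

For a hollow shaft with d_i/d_o = 0.645: τ_max = 16T/(π d_o³ (1−k⁴)), so d_o = [16T/(π τ_allow (1−k⁴))]^(1/3) = [16·2660/(π·6.57×10^7·0.8269)]^(1/3) = 0.06294 m.

62.9 mm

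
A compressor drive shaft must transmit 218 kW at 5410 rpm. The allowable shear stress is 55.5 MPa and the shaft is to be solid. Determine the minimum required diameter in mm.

ω = 2π·5410/60 = 566.5 rad/s, so T = P/ω = 218×10³ / 566.5 = 384.8 N·m.
For a solid shaft τ_max = 16T/(πd³), so d = (16T/(π τ_allow))^(1/3) = (16·384.8/(π·5.55×10^7))^(1/3) = 0.03281 m.

32.8 mm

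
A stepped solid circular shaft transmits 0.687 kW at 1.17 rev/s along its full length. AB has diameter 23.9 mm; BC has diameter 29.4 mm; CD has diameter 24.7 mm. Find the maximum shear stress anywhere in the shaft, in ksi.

ω = 2π·1.17 = 7.351 rad/s, so T = P/ω = 0.687×10³ / 7.351 = 93.45 N·m.
Under the same torque, τ_max = 16T/(πd³) is largest where d is smallest — segment AB (d = 23.9 mm).
τ_max = 16·93.45/(π·(0.0239)³) = 3.486×10^7 Pa.

5.06 ksi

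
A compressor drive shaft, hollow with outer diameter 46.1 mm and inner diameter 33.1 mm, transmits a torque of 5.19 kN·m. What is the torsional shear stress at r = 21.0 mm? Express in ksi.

48.6 ksi

J = π(d_o⁴ − d_i⁴)/32 = π(0.0461⁴ − 0.0331⁴)/32 = 3.256×10^-7 m⁴.
Shear stress varies linearly with radius: τ = T·r/J = 5190 × 0.0210 / 3.256×10^-7 = 3.348×10^8 Pa.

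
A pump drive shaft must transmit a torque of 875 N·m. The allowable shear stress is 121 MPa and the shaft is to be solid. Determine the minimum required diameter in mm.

For a solid shaft τ_max = 16T/(πd³), so d = (16T/(π τ_allow))^(1/3) = (16·875.0/(π·1.21×10^8))^(1/3) = 0.03327 m.

33.3 mm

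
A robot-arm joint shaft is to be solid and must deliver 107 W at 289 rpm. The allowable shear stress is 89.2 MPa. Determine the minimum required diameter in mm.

ω = 2π·289/60 = 30.26 rad/s, so T = P/ω = 107 / 30.26 = 3.536 N·m.
For a solid shaft τ_max = 16T/(πd³), so d = (16T/(π τ_allow))^(1/3) = (16·3.536/(π·8.92×10^7))^(1/3) = 0.005866 m.

5.87 mm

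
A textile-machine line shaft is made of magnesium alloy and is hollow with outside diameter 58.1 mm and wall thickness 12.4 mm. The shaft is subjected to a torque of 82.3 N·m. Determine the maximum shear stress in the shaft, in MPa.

2.40 MPa

J = π(d_o⁴ − d_i⁴)/32 = π(0.0581⁴ − 0.0333⁴)/32 = 9.980×10^-7 m⁴.
τ_max = T·r/J = 82.30 × 0.0290 / 9.980×10^-7 = 2.396×10^6 Pa.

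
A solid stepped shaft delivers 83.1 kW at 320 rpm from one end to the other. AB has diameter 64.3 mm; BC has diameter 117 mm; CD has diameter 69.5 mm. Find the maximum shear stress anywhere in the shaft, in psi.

ω = 2π·320/60 = 33.51 rad/s, so T = P/ω = 83.1×10³ / 33.51 = 2480 N·m.
Under the same torque, τ_max = 16T/(πd³) is largest where d is smallest — segment AB (d = 64.3 mm).
τ_max = 16·2480/(π·(0.0643)³) = 4.751×10^7 Pa.

6890 psi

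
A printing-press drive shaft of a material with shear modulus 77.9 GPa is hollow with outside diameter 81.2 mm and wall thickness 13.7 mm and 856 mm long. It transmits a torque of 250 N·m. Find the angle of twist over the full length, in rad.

7.97e-4 rad

J = π(d_o⁴ − d_i⁴)/32 = π(0.0812⁴ − 0.0538⁴)/32 = 3.446×10^-6 m⁴.
θ = T·L/(G·J) = 250.0 × 0.856 / (77.9×10⁹ × 3.446×10^-6) = 7.973×10^-4 rad.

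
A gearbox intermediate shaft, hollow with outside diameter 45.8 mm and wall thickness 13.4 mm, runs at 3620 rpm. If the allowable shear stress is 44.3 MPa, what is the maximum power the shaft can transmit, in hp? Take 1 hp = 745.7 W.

J = π(d_o⁴ − d_i⁴)/32 = π(0.0458⁴ − 0.0190⁴)/32 = 4.192×10^-7 m⁴.
T_max = τ_allow·J/r = 4.43×10^7 × 4.192×10^-7 / 0.0229 = 810.9 N·m.
ω = 2π·3620/60 = 379.1 rad/s, so P_max = T_max·ω = 3.074×10^5 W.

412 hp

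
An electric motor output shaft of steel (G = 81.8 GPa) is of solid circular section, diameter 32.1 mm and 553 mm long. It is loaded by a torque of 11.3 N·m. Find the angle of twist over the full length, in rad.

7.33e-4 rad

J = πd⁴/32 = π(0.0321)⁴/32 = 1.042×10^-7 m⁴.
θ = T·L/(G·J) = 11.30 × 0.553 / (81.8×10⁹ × 1.042×10^-7) = 7.329×10^-4 rad.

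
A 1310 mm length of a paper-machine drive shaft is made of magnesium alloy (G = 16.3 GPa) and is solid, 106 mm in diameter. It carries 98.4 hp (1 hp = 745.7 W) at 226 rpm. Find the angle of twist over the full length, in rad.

ω = 2π·226/60 = 23.67 rad/s, so T = P/ω = 98.4×745.7 / 23.67 = 3100 N·m.
J = πd⁴/32 = π(0.106)⁴/32 = 1.239×10^-5 m⁴.
θ = T·L/(G·J) = 3100 × 1.31 / (16.3×10⁹ × 1.239×10^-5) = 0.02010 rad.

0.0201 rad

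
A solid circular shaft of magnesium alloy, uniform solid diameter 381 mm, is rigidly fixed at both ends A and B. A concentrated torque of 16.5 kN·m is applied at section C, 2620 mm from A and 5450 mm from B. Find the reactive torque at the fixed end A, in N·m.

11100 N·m

With uniform GJ and both ends fixed, compatibility θ_AC = θ_CB gives T_A·a = T_B·b, together with T_A + T_B = T₀.
T_A = T₀·b/(a+b) = 16500·5450/8070 = 11140 N·m; T_B = 5357 N·m.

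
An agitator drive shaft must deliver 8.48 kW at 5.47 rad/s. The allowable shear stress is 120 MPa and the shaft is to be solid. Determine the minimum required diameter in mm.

ω = 5.47 rad/s, so T = P/ω = 8.48×10³ / 5.470 = 1550 N·m.
For a solid shaft τ_max = 16T/(πd³), so d = (16T/(π τ_allow))^(1/3) = (16·1550/(π·1.20×10^8))^(1/3) = 0.04037 m.

40.4 mm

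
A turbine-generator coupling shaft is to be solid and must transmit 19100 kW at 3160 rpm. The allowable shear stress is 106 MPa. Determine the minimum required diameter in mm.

ω = 2π·3160/60 = 330.9 rad/s, so T = P/ω = 19100×10³ / 330.9 = 57720 N·m.
For a solid shaft τ_max = 16T/(πd³), so d = (16T/(π τ_allow))^(1/3) = (16·57720/(π·1.06×10^8))^(1/3) = 0.1405 m.

140 mm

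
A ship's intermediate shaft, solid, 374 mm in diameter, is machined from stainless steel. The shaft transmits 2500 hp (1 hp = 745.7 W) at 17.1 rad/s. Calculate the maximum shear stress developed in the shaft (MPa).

10.6 MPa

ω = 17.1 rad/s, so T = P/ω = 2500×745.7 / 17.10 = 109000 N·m.
J = πd⁴/32 = π(0.374)⁴/32 = 1.921×10^-3 m⁴.
τ_max = T·r/J = 109000 × 0.187 / 1.921×10^-3 = 1.061×10^7 Pa.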